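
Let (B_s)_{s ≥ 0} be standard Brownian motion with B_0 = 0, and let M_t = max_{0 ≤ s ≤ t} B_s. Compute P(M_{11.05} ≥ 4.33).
P(M_{11.05} ≥ 4.33) = 2·P(B_{11.05} ≥ 4.33) = 2(1 − Φ(4.33/√11.05)) ≈ 0.1927

By the reflection principle for Brownian motion, P(M_t ≥ a) = 2 · P(B_t ≥ a) for a ≥ 0. Since B_t ~ N(0, t), P(B_t ≥ 4.33) = 1 − Φ(4.33/√t) = 1 − Φ(4.33/√11.05) = 1 − Φ(1.3026). So
  P(M_{11.05} ≥ 4.33) = 2(1 − Φ(1.3026)) ≈ 0.1927.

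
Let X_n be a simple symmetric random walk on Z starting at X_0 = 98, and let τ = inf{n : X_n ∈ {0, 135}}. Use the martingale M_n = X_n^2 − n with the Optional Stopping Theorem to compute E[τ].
E[τ] = 3626

M_n = X_n^2 − n is a martingale (since E[X_{n+1}^2 | F_n] = X_n^2 + 1). By OST (τ has finite mean in a bounded region), E[M_τ] = E[M_0] = X_0^2 − 0 = 98^2 = 9604. Also E[M_τ] = E[X_τ^2] − E[τ]. The walk exits at 0 or 135, with P(hit 135 first) = 98/135, so E[X_τ^2] = 135^2 · 98/135 + 0 = 13230. Thus E[τ] = E[X_τ^2] − E[M_τ] = 13230 − 9604 = 3626 = 98(135 − 98) = 3626.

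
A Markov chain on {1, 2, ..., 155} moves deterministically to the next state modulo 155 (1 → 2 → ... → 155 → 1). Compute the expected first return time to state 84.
E[T_84 | X_0 = 84] = 155

The chain cycles deterministically, so starting at state 84 it returns in exactly 155 steps. Equivalently, the stationary distribution is uniform π_j = 1/155 for every state j, so by Kac's formula E[T_84] = 1/π_84 = 155.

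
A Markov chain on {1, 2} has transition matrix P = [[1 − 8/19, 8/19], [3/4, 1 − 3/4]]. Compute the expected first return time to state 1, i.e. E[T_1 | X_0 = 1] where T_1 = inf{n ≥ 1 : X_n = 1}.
E[T_1 | X_0 = 1] = 1/π_1 = 89/57

For an irreducible recurrent Markov chain with stationary distribution π, E[T_i | X_0 = i] = 1/π_i (Kac's formula). Here π_1 = (3/4)/(8/19 + 3/4) = (3/4)/(89/76) = 57/89, so E[T_1 | X_0 = 1] = 1/π_1 = (8/19 + 3/4)/(3/4) = (89/76)/(3/4) = 89/57.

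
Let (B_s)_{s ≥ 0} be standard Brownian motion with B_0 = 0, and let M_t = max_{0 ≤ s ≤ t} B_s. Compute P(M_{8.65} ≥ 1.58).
P(M_{8.65} ≥ 1.58) = 2·P(B_{8.65} ≥ 1.58) = 2(1 − Φ(1.58/√8.65)) ≈ 0.5911

By the reflection principle for Brownian motion, P(M_t ≥ a) = 2 · P(B_t ≥ a) for a ≥ 0. Since B_t ~ N(0, t), P(B_t ≥ 1.58) = 1 − Φ(1.58/√t) = 1 − Φ(1.58/√8.65) = 1 − Φ(0.5372). So
  P(M_{8.65} ≥ 1.58) = 2(1 − Φ(0.5372)) ≈ 0.5911.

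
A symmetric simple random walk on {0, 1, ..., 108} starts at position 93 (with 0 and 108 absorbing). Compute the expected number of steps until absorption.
E[τ | X_0 = 93] = 1395

Let v_k = E[τ | X_0 = k]. Boundary: v_0 = v_108 = 0. Recurrence: v_k = 1 + (v_{k-1} + v_{k+1})/2 for 1 ≤ k ≤ 107. The particular solution to v_k − (v_{k-1} + v_{k+1})/2 = 1 is v_k = −k^2. Adding homogeneous solution A + B k and matching boundaries gives v_k = k (108 − k). Substituting k = 93: v_93 = 93 · 15 = 1395.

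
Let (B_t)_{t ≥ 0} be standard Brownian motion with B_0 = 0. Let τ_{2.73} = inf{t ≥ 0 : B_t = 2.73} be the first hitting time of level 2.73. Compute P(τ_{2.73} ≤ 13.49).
P(τ_{2.73} ≤ 13.49) = 2(1 − Φ(2.73/√13.49)) = 2(1 − Φ(0.7433)) ≈ 0.4573

By the reflection principle for standard BM, P(τ_b ≤ t) = 2 · P(B_t ≥ b). Since B_t ~ N(0, t), P(B_t ≥ 2.73) = 1 − Φ(2.73/√t) = 1 − Φ(2.73/√13.49) = 1 − Φ(0.7433) ≈ 0.22865. Doubling: P(τ_{2.73} ≤ 13.49) ≈ 2 · 0.22865 = 0.45730 ≈ 0.4573.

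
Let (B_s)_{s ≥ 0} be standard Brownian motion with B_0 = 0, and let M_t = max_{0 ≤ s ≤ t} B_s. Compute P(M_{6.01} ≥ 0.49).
P(M_{6.01} ≥ 0.49) = 2·P(B_{6.01} ≥ 0.49) = 2(1 − Φ(0.49/√6.01)) ≈ 0.8416

By the reflection principle for Brownian motion, P(M_t ≥ a) = 2 · P(B_t ≥ a) for a ≥ 0. Since B_t ~ N(0, t), P(B_t ≥ 0.49) = 1 − Φ(0.49/√t) = 1 − Φ(0.49/√6.01) = 1 − Φ(0.1999). So
  P(M_{6.01} ≥ 0.49) = 2(1 − Φ(0.1999)) ≈ 0.8416.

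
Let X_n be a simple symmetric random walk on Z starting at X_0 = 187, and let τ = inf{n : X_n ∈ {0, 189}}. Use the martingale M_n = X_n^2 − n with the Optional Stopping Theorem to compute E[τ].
E[τ] = 374

M_n = X_n^2 − n is a martingale (since E[X_{n+1}^2 | F_n] = X_n^2 + 1). By OST (τ has finite mean in a bounded region), E[M_τ] = E[M_0] = X_0^2 − 0 = 187^2 = 34969. Also E[M_τ] = E[X_τ^2] − E[τ]. The walk exits at 0 or 189, with P(hit 189 first) = 187/189, so E[X_τ^2] = 189^2 · 187/189 + 0 = 35343. Thus E[τ] = E[X_τ^2] − E[M_τ] = 35343 − 34969 = 374 = 187(189 − 187) = 374.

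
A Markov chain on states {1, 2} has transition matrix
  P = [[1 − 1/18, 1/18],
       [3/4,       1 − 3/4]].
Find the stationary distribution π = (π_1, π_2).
π_1 = 27/29, π_2 = 2/29

Solve πP = π with π_1 + π_2 = 1. From πP = π: π_1 · (1 − 1/18) + π_2 · 3/4 = π_1 ⇒ π_2 · 3/4 = π_1 · 1/18 ⇒ π_2/π_1 = (1/18)/(3/4) = 2/27. Together with π_1 + π_2 = 1:
  π_1 = (3/4)/(1/18 + 3/4) = (3/4)/(29/36) = 27/29,
  π_2 = (1/18)/(1/18 + 3/4) = (1/18)/(29/36) = 2/29.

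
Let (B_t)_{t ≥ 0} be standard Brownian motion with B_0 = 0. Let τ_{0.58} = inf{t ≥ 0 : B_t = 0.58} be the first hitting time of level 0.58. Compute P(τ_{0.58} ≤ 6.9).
P(τ_{0.58} ≤ 6.9) = 2(1 − Φ(0.58/√6.9)) = 2(1 − Φ(0.2208)) ≈ 0.8252

By the reflection principle for standard BM, P(τ_b ≤ t) = 2 · P(B_t ≥ b). Since B_t ~ N(0, t), P(B_t ≥ 0.58) = 1 − Φ(0.58/√t) = 1 − Φ(0.58/√6.9) = 1 − Φ(0.2208) ≈ 0.41262. Doubling: P(τ_{0.58} ≤ 6.9) ≈ 2 · 0.41262 = 0.82524 ≈ 0.8252.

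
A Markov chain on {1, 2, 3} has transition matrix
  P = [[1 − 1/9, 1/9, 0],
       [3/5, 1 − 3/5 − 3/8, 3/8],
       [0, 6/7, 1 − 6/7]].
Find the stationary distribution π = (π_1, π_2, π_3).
π = (432/547, 80/547, 35/547)

This is a birth-death chain on three states, which satisfies detailed balance: π_1 · P_{12} = π_2 · P_{21} and π_2 · P_{23} = π_3 · P_{32}.
From π_1 · 1/9 = π_2 · 3/5: π_2/π_1 = (1/9)/(3/5) = 5/27.
From π_2 · 3/8 = π_3 · 6/7: π_3/π_2 = (3/8)/(6/7) = 7/16.
Take π_1 proportional to 1; then unnormalized π = (1, 5/27, 35/432). Normalize by dividing by the sum 547/432:
  π = (432/547, 80/547, 35/547).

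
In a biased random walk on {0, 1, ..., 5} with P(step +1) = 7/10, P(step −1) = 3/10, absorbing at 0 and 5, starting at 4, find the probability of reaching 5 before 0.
P(hit 5 before 0) = (1 − (3/7)^4) / (1 − (3/7)^5) = 4060/4141

Let u_k denote P(reach 5 before 0 | start at k). Boundary: u_0 = 0, u_5 = 1. Recurrence: u_k = 7/10·u_{k+1} + 3/10·u_{k-1} for 1 ≤ k ≤ 4. Try u_k = A + B·r^k with r = q/p = (3/10)/(7/10) = 3/7. Substitution satisfies the recurrence; boundary conditions give:
  u_k = (1 − r^k) / (1 − r^N) = (1 − (3/7)^4) / (1 − (3/7)^5) = 4060/4141.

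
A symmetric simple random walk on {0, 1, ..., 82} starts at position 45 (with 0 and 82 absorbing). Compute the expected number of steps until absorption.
E[τ | X_0 = 45] = 1665

Let v_k = E[τ | X_0 = k]. Boundary: v_0 = v_82 = 0. Recurrence: v_k = 1 + (v_{k-1} + v_{k+1})/2 for 1 ≤ k ≤ 81. The particular solution to v_k − (v_{k-1} + v_{k+1})/2 = 1 is v_k = −k^2. Adding homogeneous solution A + B k and matching boundaries gives v_k = k (82 − k). Substituting k = 45: v_45 = 45 · 37 = 1665.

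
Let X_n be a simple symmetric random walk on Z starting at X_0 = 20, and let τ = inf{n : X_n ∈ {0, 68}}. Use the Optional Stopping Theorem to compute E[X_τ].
E[X_τ] = 20

X_n is a martingale and τ is a bounded-mean stopping time (indeed τ is finite a.s. with bounded expectation since the walk is in a bounded region). By the OST, E[X_τ] = E[X_0] = 20. Equivalently: E[X_τ] = 68 · P(hit 68 first) + 0 · P(hit 0 first) = 68 · (20/68) = 20.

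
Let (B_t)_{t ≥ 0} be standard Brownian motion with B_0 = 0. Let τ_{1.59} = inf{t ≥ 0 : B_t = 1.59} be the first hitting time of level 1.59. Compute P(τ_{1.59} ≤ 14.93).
P(τ_{1.59} ≤ 14.93) = 2(1 − Φ(1.59/√14.93)) = 2(1 − Φ(0.4115)) ≈ 0.6807

By the reflection principle for standard BM, P(τ_b ≤ t) = 2 · P(B_t ≥ b). Since B_t ~ N(0, t), P(B_t ≥ 1.59) = 1 − Φ(1.59/√t) = 1 − Φ(1.59/√14.93) = 1 − Φ(0.4115) ≈ 0.34035. Doubling: P(τ_{1.59} ≤ 14.93) ≈ 2 · 0.34035 = 0.68070 ≈ 0.6807.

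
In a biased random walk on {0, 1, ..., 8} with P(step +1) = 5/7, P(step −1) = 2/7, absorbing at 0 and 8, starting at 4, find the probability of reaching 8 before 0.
P(hit 8 before 0) = (1 − (2/5)^4) / (1 − (2/5)^8) = 625/641

Let u_k denote P(reach 8 before 0 | start at k). Boundary: u_0 = 0, u_8 = 1. Recurrence: u_k = 5/7·u_{k+1} + 2/7·u_{k-1} for 1 ≤ k ≤ 7. Try u_k = A + B·r^k with r = q/p = (2/7)/(5/7) = 2/5. Substitution satisfies the recurrence; boundary conditions give:
  u_k = (1 − r^k) / (1 − r^N) = (1 − (2/5)^4) / (1 − (2/5)^8) = 625/641.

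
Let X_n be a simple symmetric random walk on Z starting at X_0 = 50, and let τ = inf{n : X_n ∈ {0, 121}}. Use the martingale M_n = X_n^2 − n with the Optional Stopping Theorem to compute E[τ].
E[τ] = 3550

M_n = X_n^2 − n is a martingale (since E[X_{n+1}^2 | F_n] = X_n^2 + 1). By OST (τ has finite mean in a bounded region), E[M_τ] = E[M_0] = X_0^2 − 0 = 50^2 = 2500. Also E[M_τ] = E[X_τ^2] − E[τ]. The walk exits at 0 or 121, with P(hit 121 first) = 50/121, so E[X_τ^2] = 121^2 · 50/121 + 0 = 6050. Thus E[τ] = E[X_τ^2] − E[M_τ] = 6050 − 2500 = 3550 = 50(121 − 50) = 3550.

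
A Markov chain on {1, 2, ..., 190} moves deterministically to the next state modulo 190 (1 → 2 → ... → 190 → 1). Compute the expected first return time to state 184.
E[T_184 | X_0 = 184] = 190

The chain cycles deterministically, so starting at state 184 it returns in exactly 190 steps. Equivalently, the stationary distribution is uniform π_j = 1/190 for every state j, so by Kac's formula E[T_184] = 1/π_184 = 190.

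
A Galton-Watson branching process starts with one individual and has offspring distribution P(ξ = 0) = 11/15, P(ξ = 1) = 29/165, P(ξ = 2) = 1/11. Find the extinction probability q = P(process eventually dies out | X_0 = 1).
q = 1

Mean offspring μ = 0·11/15 + 1·29/165 + 2·1/11 = 59/165 ≤ 1. For μ ≤ 1 with offspring not concentrated at 1, the Galton-Watson process goes extinct almost surely, so q = 1.
(Algebraic check: The pgf is f(s) = 11/15 + 29/165·s + 1/11·s². The extinction probability q is the smallest fixed point of f in [0, 1]. Setting s = f(s):
  1/11·s² + (29/165 − 1)·s + 11/15 = 0
  1/11·s² − (11/15 + 1/11)·s + 11/15 = 0
which factors as (s − 1)·(1/11·s − 11/15) = 0, giving roots s = 1 and s = (11/15)/(1/11) = 121/15. Since 121/15 ≥ 1, the smallest root in [0, 1] is s = 1.)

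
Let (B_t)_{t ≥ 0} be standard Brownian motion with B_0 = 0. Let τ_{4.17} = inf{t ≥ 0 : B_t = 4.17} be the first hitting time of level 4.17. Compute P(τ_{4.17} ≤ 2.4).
P(τ_{4.17} ≤ 2.4) = 2(1 − Φ(4.17/√2.4)) = 2(1 − Φ(2.6917)) ≈ 0.0071

By the reflection principle for standard BM, P(τ_b ≤ t) = 2 · P(B_t ≥ b). Since B_t ~ N(0, t), P(B_t ≥ 4.17) = 1 − Φ(4.17/√t) = 1 − Φ(4.17/√2.4) = 1 − Φ(2.6917) ≈ 0.00355. Doubling: P(τ_{4.17} ≤ 2.4) ≈ 2 · 0.00355 = 0.00710 ≈ 0.0071.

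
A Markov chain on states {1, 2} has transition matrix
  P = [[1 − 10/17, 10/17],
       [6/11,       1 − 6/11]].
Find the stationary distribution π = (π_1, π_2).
π_1 = 51/106, π_2 = 55/106

Solve πP = π with π_1 + π_2 = 1. From πP = π: π_1 · (1 − 10/17) + π_2 · 6/11 = π_1 ⇒ π_2 · 6/11 = π_1 · 10/17 ⇒ π_2/π_1 = (10/17)/(6/11) = 55/51. Together with π_1 + π_2 = 1:
  π_1 = (6/11)/(10/17 + 6/11) = (6/11)/(212/187) = 51/106,
  π_2 = (10/17)/(10/17 + 6/11) = (10/17)/(212/187) = 55/106.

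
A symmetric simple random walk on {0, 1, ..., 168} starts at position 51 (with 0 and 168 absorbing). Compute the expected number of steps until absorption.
E[τ | X_0 = 51] = 5967

Let v_k = E[τ | X_0 = k]. Boundary: v_0 = v_168 = 0. Recurrence: v_k = 1 + (v_{k-1} + v_{k+1})/2 for 1 ≤ k ≤ 167. The particular solution to v_k − (v_{k-1} + v_{k+1})/2 = 1 is v_k = −k^2. Adding homogeneous solution A + B k and matching boundaries gives v_k = k (168 − k). Substituting k = 51: v_51 = 51 · 117 = 5967.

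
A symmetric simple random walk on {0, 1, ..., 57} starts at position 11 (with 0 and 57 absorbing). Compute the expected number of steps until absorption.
E[τ | X_0 = 11] = 506

Let v_k = E[τ | X_0 = k]. Boundary: v_0 = v_57 = 0. Recurrence: v_k = 1 + (v_{k-1} + v_{k+1})/2 for 1 ≤ k ≤ 56. The particular solution to v_k − (v_{k-1} + v_{k+1})/2 = 1 is v_k = −k^2. Adding homogeneous solution A + B k and matching boundaries gives v_k = k (57 − k). Substituting k = 11: v_11 = 11 · 46 = 506.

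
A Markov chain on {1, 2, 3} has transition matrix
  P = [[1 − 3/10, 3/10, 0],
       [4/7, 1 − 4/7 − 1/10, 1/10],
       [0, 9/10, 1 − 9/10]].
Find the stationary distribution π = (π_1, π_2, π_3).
π = (12/19, 63/190, 7/190)

This is a birth-death chain on three states, which satisfies detailed balance: π_1 · P_{12} = π_2 · P_{21} and π_2 · P_{23} = π_3 · P_{32}.
From π_1 · 3/10 = π_2 · 4/7: π_2/π_1 = (3/10)/(4/7) = 21/40.
From π_2 · 1/10 = π_3 · 9/10: π_3/π_2 = (1/10)/(9/10) = 1/9.
Take π_1 proportional to 1; then unnormalized π = (1, 21/40, 7/120). Normalize by dividing by the sum 19/12:
  π = (12/19, 63/190, 7/190).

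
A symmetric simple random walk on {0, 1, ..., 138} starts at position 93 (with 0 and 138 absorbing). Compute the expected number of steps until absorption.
E[τ | X_0 = 93] = 4185

Let v_k = E[τ | X_0 = k]. Boundary: v_0 = v_138 = 0. Recurrence: v_k = 1 + (v_{k-1} + v_{k+1})/2 for 1 ≤ k ≤ 137. The particular solution to v_k − (v_{k-1} + v_{k+1})/2 = 1 is v_k = −k^2. Adding homogeneous solution A + B k and matching boundaries gives v_k = k (138 − k). Substituting k = 93: v_93 = 93 · 45 = 4185.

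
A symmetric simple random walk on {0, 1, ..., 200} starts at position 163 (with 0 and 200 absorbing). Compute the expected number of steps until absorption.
E[τ | X_0 = 163] = 6031

Let v_k = E[τ | X_0 = k]. Boundary: v_0 = v_200 = 0. Recurrence: v_k = 1 + (v_{k-1} + v_{k+1})/2 for 1 ≤ k ≤ 199. The particular solution to v_k − (v_{k-1} + v_{k+1})/2 = 1 is v_k = −k^2. Adding homogeneous solution A + B k and matching boundaries gives v_k = k (200 − k). Substituting k = 163: v_163 = 163 · 37 = 6031.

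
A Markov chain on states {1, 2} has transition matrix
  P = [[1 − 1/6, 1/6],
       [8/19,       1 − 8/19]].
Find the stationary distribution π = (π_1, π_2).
π_1 = 48/67, π_2 = 19/67

Solve πP = π with π_1 + π_2 = 1. From πP = π: π_1 · (1 − 1/6) + π_2 · 8/19 = π_1 ⇒ π_2 · 8/19 = π_1 · 1/6 ⇒ π_2/π_1 = (1/6)/(8/19) = 19/48. Together with π_1 + π_2 = 1:
  π_1 = (8/19)/(1/6 + 8/19) = (8/19)/(67/114) = 48/67,
  π_2 = (1/6)/(1/6 + 8/19) = (1/6)/(67/114) = 19/67.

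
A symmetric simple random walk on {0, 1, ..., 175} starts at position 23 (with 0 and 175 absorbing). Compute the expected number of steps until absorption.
E[τ | X_0 = 23] = 3496

Let v_k = E[τ | X_0 = k]. Boundary: v_0 = v_175 = 0. Recurrence: v_k = 1 + (v_{k-1} + v_{k+1})/2 for 1 ≤ k ≤ 174. The particular solution to v_k − (v_{k-1} + v_{k+1})/2 = 1 is v_k = −k^2. Adding homogeneous solution A + B k and matching boundaries gives v_k = k (175 − k). Substituting k = 23: v_23 = 23 · 152 = 3496.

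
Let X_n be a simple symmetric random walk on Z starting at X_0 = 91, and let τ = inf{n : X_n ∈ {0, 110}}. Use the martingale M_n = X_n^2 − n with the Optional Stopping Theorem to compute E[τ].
E[τ] = 1729

M_n = X_n^2 − n is a martingale (since E[X_{n+1}^2 | F_n] = X_n^2 + 1). By OST (τ has finite mean in a bounded region), E[M_τ] = E[M_0] = X_0^2 − 0 = 91^2 = 8281. Also E[M_τ] = E[X_τ^2] − E[τ]. The walk exits at 0 or 110, with P(hit 110 first) = 91/110, so E[X_τ^2] = 110^2 · 91/110 + 0 = 10010. Thus E[τ] = E[X_τ^2] − E[M_τ] = 10010 − 8281 = 1729 = 91(110 − 91) = 1729.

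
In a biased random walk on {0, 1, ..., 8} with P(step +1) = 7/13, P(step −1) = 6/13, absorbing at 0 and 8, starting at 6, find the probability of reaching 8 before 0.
P(hit 8 before 0) = (1 − (6/7)^6) / (1 − (6/7)^8) = 267589/314245

Let u_k denote P(reach 8 before 0 | start at k). Boundary: u_0 = 0, u_8 = 1. Recurrence: u_k = 7/13·u_{k+1} + 6/13·u_{k-1} for 1 ≤ k ≤ 7. Try u_k = A + B·r^k with r = q/p = (6/13)/(7/13) = 6/7. Substitution satisfies the recurrence; boundary conditions give:
  u_k = (1 − r^k) / (1 − r^N) = (1 − (6/7)^6) / (1 − (6/7)^8) = 267589/314245.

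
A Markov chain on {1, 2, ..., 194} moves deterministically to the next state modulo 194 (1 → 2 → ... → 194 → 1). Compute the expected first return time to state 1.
E[T_1 | X_0 = 1] = 194

The chain cycles deterministically, so starting at state 1 it returns in exactly 194 steps. Equivalently, the stationary distribution is uniform π_j = 1/194 for every state j, so by Kac's formula E[T_1] = 1/π_1 = 194.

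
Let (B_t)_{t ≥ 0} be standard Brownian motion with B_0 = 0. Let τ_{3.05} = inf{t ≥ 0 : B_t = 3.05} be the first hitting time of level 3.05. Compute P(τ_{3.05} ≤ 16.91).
P(τ_{3.05} ≤ 16.91) = 2(1 − Φ(3.05/√16.91)) = 2(1 − Φ(0.7417)) ≈ 0.4583

By the reflection principle for standard BM, P(τ_b ≤ t) = 2 · P(B_t ≥ b). Since B_t ~ N(0, t), P(B_t ≥ 3.05) = 1 − Φ(3.05/√t) = 1 − Φ(3.05/√16.91) = 1 − Φ(0.7417) ≈ 0.22913. Doubling: P(τ_{3.05} ≤ 16.91) ≈ 2 · 0.22913 = 0.45826 ≈ 0.4583.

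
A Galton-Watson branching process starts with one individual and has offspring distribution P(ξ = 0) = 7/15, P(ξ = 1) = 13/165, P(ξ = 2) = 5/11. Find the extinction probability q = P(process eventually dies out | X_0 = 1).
q = 1

Mean offspring μ = 0·7/15 + 1·13/165 + 2·5/11 = 163/165 ≤ 1. For μ ≤ 1 with offspring not concentrated at 1, the Galton-Watson process goes extinct almost surely, so q = 1.
(Algebraic check: The pgf is f(s) = 7/15 + 13/165·s + 5/11·s². The extinction probability q is the smallest fixed point of f in [0, 1]. Setting s = f(s):
  5/11·s² + (13/165 − 1)·s + 7/15 = 0
  5/11·s² − (7/15 + 5/11)·s + 7/15 = 0
which factors as (s − 1)·(5/11·s − 7/15) = 0, giving roots s = 1 and s = (7/15)/(5/11) = 77/75. Since 77/75 ≥ 1, the smallest root in [0, 1] is s = 1.)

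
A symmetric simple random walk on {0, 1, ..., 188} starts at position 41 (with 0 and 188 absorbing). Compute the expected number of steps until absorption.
E[τ | X_0 = 41] = 6027

Let v_k = E[τ | X_0 = k]. Boundary: v_0 = v_188 = 0. Recurrence: v_k = 1 + (v_{k-1} + v_{k+1})/2 for 1 ≤ k ≤ 187. The particular solution to v_k − (v_{k-1} + v_{k+1})/2 = 1 is v_k = −k^2. Adding homogeneous solution A + B k and matching boundaries gives v_k = k (188 − k). Substituting k = 41: v_41 = 41 · 147 = 6027.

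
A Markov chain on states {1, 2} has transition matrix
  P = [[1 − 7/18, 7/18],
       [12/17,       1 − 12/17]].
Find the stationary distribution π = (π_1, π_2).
π_1 = 216/335, π_2 = 119/335

Solve πP = π with π_1 + π_2 = 1. From πP = π: π_1 · (1 − 7/18) + π_2 · 12/17 = π_1 ⇒ π_2 · 12/17 = π_1 · 7/18 ⇒ π_2/π_1 = (7/18)/(12/17) = 119/216. Together with π_1 + π_2 = 1:
  π_1 = (12/17)/(7/18 + 12/17) = (12/17)/(335/306) = 216/335,
  π_2 = (7/18)/(7/18 + 12/17) = (7/18)/(335/306) = 119/335.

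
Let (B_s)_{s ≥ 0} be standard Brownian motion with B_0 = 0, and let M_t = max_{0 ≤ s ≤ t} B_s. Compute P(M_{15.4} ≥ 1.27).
P(M_{15.4} ≥ 1.27) = 2·P(B_{15.4} ≥ 1.27) = 2(1 − Φ(1.27/√15.4)) ≈ 0.7462

By the reflection principle for Brownian motion, P(M_t ≥ a) = 2 · P(B_t ≥ a) for a ≥ 0. Since B_t ~ N(0, t), P(B_t ≥ 1.27) = 1 − Φ(1.27/√t) = 1 − Φ(1.27/√15.4) = 1 − Φ(0.3236). So
  P(M_{15.4} ≥ 1.27) = 2(1 − Φ(0.3236)) ≈ 0.7462.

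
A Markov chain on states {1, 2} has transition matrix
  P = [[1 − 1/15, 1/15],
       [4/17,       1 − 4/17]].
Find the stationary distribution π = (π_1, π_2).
π_1 = 60/77, π_2 = 17/77

Solve πP = π with π_1 + π_2 = 1. From πP = π: π_1 · (1 − 1/15) + π_2 · 4/17 = π_1 ⇒ π_2 · 4/17 = π_1 · 1/15 ⇒ π_2/π_1 = (1/15)/(4/17) = 17/60. Together with π_1 + π_2 = 1:
  π_1 = (4/17)/(1/15 + 4/17) = (4/17)/(77/255) = 60/77,
  π_2 = (1/15)/(1/15 + 4/17) = (1/15)/(77/255) = 17/77.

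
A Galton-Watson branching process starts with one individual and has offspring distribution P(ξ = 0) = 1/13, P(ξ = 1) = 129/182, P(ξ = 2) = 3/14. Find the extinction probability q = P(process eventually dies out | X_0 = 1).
q = 14/39

The pgf is f(s) = 1/13 + 129/182·s + 3/14·s². The extinction probability q is the smallest fixed point of f in [0, 1]. Setting s = f(s):
  3/14·s² + (129/182 − 1)·s + 1/13 = 0
  3/14·s² − (1/13 + 3/14)·s + 1/13 = 0
which factors as (s − 1)·(3/14·s − 1/13) = 0, giving roots s = 1 and s = (1/13)/(3/14) = 14/39.
Mean offspring μ = 129/182 + 2·3/14 = 207/182 > 1 (supercritical), so q < 1. The extinction probability is the smaller root: q = (1/13)/(3/14) = 14/39.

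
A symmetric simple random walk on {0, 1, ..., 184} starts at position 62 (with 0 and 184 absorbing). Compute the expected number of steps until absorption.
E[τ | X_0 = 62] = 7564

Let v_k = E[τ | X_0 = k]. Boundary: v_0 = v_184 = 0. Recurrence: v_k = 1 + (v_{k-1} + v_{k+1})/2 for 1 ≤ k ≤ 183. The particular solution to v_k − (v_{k-1} + v_{k+1})/2 = 1 is v_k = −k^2. Adding homogeneous solution A + B k and matching boundaries gives v_k = k (184 − k). Substituting k = 62: v_62 = 62 · 122 = 7564.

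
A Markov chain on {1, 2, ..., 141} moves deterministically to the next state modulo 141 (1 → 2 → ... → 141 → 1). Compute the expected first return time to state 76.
E[T_76 | X_0 = 76] = 141

The chain cycles deterministically, so starting at state 76 it returns in exactly 141 steps. Equivalently, the stationary distribution is uniform π_j = 1/141 for every state j, so by Kac's formula E[T_76] = 1/π_76 = 141.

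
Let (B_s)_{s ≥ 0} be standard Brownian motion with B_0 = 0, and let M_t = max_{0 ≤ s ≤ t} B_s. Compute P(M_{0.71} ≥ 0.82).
P(M_{0.71} ≥ 0.82) = 2·P(B_{0.71} ≥ 0.82) = 2(1 − Φ(0.82/√0.71)) ≈ 0.3305

By the reflection principle for Brownian motion, P(M_t ≥ a) = 2 · P(B_t ≥ a) for a ≥ 0. Since B_t ~ N(0, t), P(B_t ≥ 0.82) = 1 − Φ(0.82/√t) = 1 − Φ(0.82/√0.71) = 1 − Φ(0.9732). So
  P(M_{0.71} ≥ 0.82) = 2(1 − Φ(0.9732)) ≈ 0.3305.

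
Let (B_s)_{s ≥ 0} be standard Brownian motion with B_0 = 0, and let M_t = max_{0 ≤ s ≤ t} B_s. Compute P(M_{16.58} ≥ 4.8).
P(M_{16.58} ≥ 4.8) = 2·P(B_{16.58} ≥ 4.8) = 2(1 − Φ(4.8/√16.58)) ≈ 0.2385

By the reflection principle for Brownian motion, P(M_t ≥ a) = 2 · P(B_t ≥ a) for a ≥ 0. Since B_t ~ N(0, t), P(B_t ≥ 4.8) = 1 − Φ(4.8/√t) = 1 − Φ(4.8/√16.58) = 1 − Φ(1.1788). So
  P(M_{16.58} ≥ 4.8) = 2(1 − Φ(1.1788)) ≈ 0.2385.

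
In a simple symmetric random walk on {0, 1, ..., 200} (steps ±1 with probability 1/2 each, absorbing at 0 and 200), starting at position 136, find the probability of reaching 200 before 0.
P(hit 200 before 0) = 136/200 = 17/25

Let u_k = P(hit 200 before 0 | start at k). Then u_0 = 0, u_200 = 1, and u_k = u_{k-1}/2 + u_{k+1}/2 for 1 ≤ k ≤ 199. This harmonic recurrence is solved by u_k = k/200, giving u_136 = 136/200 = 17/25.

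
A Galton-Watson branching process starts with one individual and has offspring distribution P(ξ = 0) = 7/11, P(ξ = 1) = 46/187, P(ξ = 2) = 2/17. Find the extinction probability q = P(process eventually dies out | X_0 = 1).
q = 1

Mean offspring μ = 0·7/11 + 1·46/187 + 2·2/17 = 90/187 ≤ 1. For μ ≤ 1 with offspring not concentrated at 1, the Galton-Watson process goes extinct almost surely, so q = 1.
(Algebraic check: The pgf is f(s) = 7/11 + 46/187·s + 2/17·s². The extinction probability q is the smallest fixed point of f in [0, 1]. Setting s = f(s):
  2/17·s² + (46/187 − 1)·s + 7/11 = 0
  2/17·s² − (7/11 + 2/17)·s + 7/11 = 0
which factors as (s − 1)·(2/17·s − 7/11) = 0, giving roots s = 1 and s = (7/11)/(2/17) = 119/22. Since 119/22 ≥ 1, the smallest root in [0, 1] is s = 1.)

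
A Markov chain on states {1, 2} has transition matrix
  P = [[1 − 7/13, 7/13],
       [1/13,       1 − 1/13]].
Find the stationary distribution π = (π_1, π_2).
π_1 = 1/8, π_2 = 7/8

Solve πP = π with π_1 + π_2 = 1. From πP = π: π_1 · (1 − 7/13) + π_2 · 1/13 = π_1 ⇒ π_2 · 1/13 = π_1 · 7/13 ⇒ π_2/π_1 = (7/13)/(1/13) = 7. Together with π_1 + π_2 = 1:
  π_1 = (1/13)/(7/13 + 1/13) = (1/13)/(8/13) = 1/8,
  π_2 = (7/13)/(7/13 + 1/13) = (7/13)/(8/13) = 7/8.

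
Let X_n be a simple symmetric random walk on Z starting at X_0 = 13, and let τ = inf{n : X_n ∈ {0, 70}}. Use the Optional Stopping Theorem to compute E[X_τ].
E[X_τ] = 13

X_n is a martingale and τ is a bounded-mean stopping time (indeed τ is finite a.s. with bounded expectation since the walk is in a bounded region). By the OST, E[X_τ] = E[X_0] = 13. Equivalently: E[X_τ] = 70 · P(hit 70 first) + 0 · P(hit 0 first) = 70 · (13/70) = 13.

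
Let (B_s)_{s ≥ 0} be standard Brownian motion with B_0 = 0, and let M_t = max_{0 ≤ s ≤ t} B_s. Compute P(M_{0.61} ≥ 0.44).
P(M_{0.61} ≥ 0.44) = 2·P(B_{0.61} ≥ 0.44) = 2(1 − Φ(0.44/√0.61)) ≈ 0.5732

By the reflection principle for Brownian motion, P(M_t ≥ a) = 2 · P(B_t ≥ a) for a ≥ 0. Since B_t ~ N(0, t), P(B_t ≥ 0.44) = 1 − Φ(0.44/√t) = 1 − Φ(0.44/√0.61) = 1 − Φ(0.5634). So
  P(M_{0.61} ≥ 0.44) = 2(1 − Φ(0.5634)) ≈ 0.5732.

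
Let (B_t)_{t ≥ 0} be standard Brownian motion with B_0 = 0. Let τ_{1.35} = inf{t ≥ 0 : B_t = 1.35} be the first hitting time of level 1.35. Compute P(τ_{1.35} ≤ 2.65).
P(τ_{1.35} ≤ 2.65) = 2(1 − Φ(1.35/√2.65)) = 2(1 − Φ(0.8293)) ≈ 0.4069

By the reflection principle for standard BM, P(τ_b ≤ t) = 2 · P(B_t ≥ b). Since B_t ~ N(0, t), P(B_t ≥ 1.35) = 1 − Φ(1.35/√t) = 1 − Φ(1.35/√2.65) = 1 − Φ(0.8293) ≈ 0.20347. Doubling: P(τ_{1.35} ≤ 2.65) ≈ 2 · 0.20347 = 0.40694 ≈ 0.4069.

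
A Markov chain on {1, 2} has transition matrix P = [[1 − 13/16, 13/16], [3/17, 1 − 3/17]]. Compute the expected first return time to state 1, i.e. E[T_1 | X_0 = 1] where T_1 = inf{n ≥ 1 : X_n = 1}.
E[T_1 | X_0 = 1] = 1/π_1 = 269/48

For an irreducible recurrent Markov chain with stationary distribution π, E[T_i | X_0 = i] = 1/π_i (Kac's formula). Here π_1 = (3/17)/(13/16 + 3/17) = (3/17)/(269/272) = 48/269, so E[T_1 | X_0 = 1] = 1/π_1 = (13/16 + 3/17)/(3/17) = (269/272)/(3/17) = 269/48.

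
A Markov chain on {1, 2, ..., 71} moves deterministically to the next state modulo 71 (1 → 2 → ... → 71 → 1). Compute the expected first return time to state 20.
E[T_20 | X_0 = 20] = 71

The chain cycles deterministically, so starting at state 20 it returns in exactly 71 steps. Equivalently, the stationary distribution is uniform π_j = 1/71 for every state j, so by Kac's formula E[T_20] = 1/π_20 = 71.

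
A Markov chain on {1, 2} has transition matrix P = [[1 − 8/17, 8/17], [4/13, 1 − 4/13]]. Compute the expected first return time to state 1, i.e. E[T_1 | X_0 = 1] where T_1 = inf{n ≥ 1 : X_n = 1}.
E[T_1 | X_0 = 1] = 1/π_1 = 43/17

For an irreducible recurrent Markov chain with stationary distribution π, E[T_i | X_0 = i] = 1/π_i (Kac's formula). Here π_1 = (4/13)/(8/17 + 4/13) = (4/13)/(172/221) = 17/43, so E[T_1 | X_0 = 1] = 1/π_1 = (8/17 + 4/13)/(4/13) = (172/221)/(4/13) = 43/17.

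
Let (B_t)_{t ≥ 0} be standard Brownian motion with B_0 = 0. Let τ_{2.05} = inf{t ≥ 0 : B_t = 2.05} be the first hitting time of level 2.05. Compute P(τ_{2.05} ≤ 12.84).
P(τ_{2.05} ≤ 12.84) = 2(1 − Φ(2.05/√12.84)) = 2(1 − Φ(0.5721)) ≈ 0.5673

By the reflection principle for standard BM, P(τ_b ≤ t) = 2 · P(B_t ≥ b). Since B_t ~ N(0, t), P(B_t ≥ 2.05) = 1 − Φ(2.05/√t) = 1 − Φ(2.05/√12.84) = 1 − Φ(0.5721) ≈ 0.28363. Doubling: P(τ_{2.05} ≤ 12.84) ≈ 2 · 0.28363 = 0.56726 ≈ 0.5673.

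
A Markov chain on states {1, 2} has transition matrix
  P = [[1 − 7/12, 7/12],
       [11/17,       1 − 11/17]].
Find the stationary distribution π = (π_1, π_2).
π_1 = 132/251, π_2 = 119/251

Solve πP = π with π_1 + π_2 = 1. From πP = π: π_1 · (1 − 7/12) + π_2 · 11/17 = π_1 ⇒ π_2 · 11/17 = π_1 · 7/12 ⇒ π_2/π_1 = (7/12)/(11/17) = 119/132. Together with π_1 + π_2 = 1:
  π_1 = (11/17)/(7/12 + 11/17) = (11/17)/(251/204) = 132/251,
  π_2 = (7/12)/(7/12 + 11/17) = (7/12)/(251/204) = 119/251.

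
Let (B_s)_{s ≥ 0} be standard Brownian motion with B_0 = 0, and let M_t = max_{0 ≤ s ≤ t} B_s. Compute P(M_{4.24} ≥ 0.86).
P(M_{4.24} ≥ 0.86) = 2·P(B_{4.24} ≥ 0.86) = 2(1 − Φ(0.86/√4.24)) ≈ 0.6762

By the reflection principle for Brownian motion, P(M_t ≥ a) = 2 · P(B_t ≥ a) for a ≥ 0. Since B_t ~ N(0, t), P(B_t ≥ 0.86) = 1 − Φ(0.86/√t) = 1 − Φ(0.86/√4.24) = 1 − Φ(0.4177). So
  P(M_{4.24} ≥ 0.86) = 2(1 − Φ(0.4177)) ≈ 0.6762.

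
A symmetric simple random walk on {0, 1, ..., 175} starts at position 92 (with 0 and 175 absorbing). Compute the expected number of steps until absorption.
E[τ | X_0 = 92] = 7636

Let v_k = E[τ | X_0 = k]. Boundary: v_0 = v_175 = 0. Recurrence: v_k = 1 + (v_{k-1} + v_{k+1})/2 for 1 ≤ k ≤ 174. The particular solution to v_k − (v_{k-1} + v_{k+1})/2 = 1 is v_k = −k^2. Adding homogeneous solution A + B k and matching boundaries gives v_k = k (175 − k). Substituting k = 92: v_92 = 92 · 83 = 7636.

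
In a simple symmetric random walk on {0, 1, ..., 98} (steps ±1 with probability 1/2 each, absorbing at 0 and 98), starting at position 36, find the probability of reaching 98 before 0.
P(hit 98 before 0) = 36/98 = 18/49

Let u_k = P(hit 98 before 0 | start at k). Then u_0 = 0, u_98 = 1, and u_k = u_{k-1}/2 + u_{k+1}/2 for 1 ≤ k ≤ 97. This harmonic recurrence is solved by u_k = k/98, giving u_36 = 36/98 = 18/49.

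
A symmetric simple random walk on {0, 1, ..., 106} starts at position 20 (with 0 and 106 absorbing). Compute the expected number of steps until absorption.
E[τ | X_0 = 20] = 1720

Let v_k = E[τ | X_0 = k]. Boundary: v_0 = v_106 = 0. Recurrence: v_k = 1 + (v_{k-1} + v_{k+1})/2 for 1 ≤ k ≤ 105. The particular solution to v_k − (v_{k-1} + v_{k+1})/2 = 1 is v_k = −k^2. Adding homogeneous solution A + B k and matching boundaries gives v_k = k (106 − k). Substituting k = 20: v_20 = 20 · 86 = 1720.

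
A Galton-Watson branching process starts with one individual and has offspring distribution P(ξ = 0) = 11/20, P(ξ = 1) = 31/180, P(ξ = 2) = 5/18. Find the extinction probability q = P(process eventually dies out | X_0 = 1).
q = 1

Mean offspring μ = 0·11/20 + 1·31/180 + 2·5/18 = 131/180 ≤ 1. For μ ≤ 1 with offspring not concentrated at 1, the Galton-Watson process goes extinct almost surely, so q = 1.
(Algebraic check: The pgf is f(s) = 11/20 + 31/180·s + 5/18·s². The extinction probability q is the smallest fixed point of f in [0, 1]. Setting s = f(s):
  5/18·s² + (31/180 − 1)·s + 11/20 = 0
  5/18·s² − (11/20 + 5/18)·s + 11/20 = 0
which factors as (s − 1)·(5/18·s − 11/20) = 0, giving roots s = 1 and s = (11/20)/(5/18) = 99/50. Since 99/50 ≥ 1, the smallest root in [0, 1] is s = 1.)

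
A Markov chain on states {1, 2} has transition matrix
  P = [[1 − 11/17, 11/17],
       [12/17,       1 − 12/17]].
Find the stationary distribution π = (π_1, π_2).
π_1 = 12/23, π_2 = 11/23

Solve πP = π with π_1 + π_2 = 1. From πP = π: π_1 · (1 − 11/17) + π_2 · 12/17 = π_1 ⇒ π_2 · 12/17 = π_1 · 11/17 ⇒ π_2/π_1 = (11/17)/(12/17) = 11/12. Together with π_1 + π_2 = 1:
  π_1 = (12/17)/(11/17 + 12/17) = (12/17)/(23/17) = 12/23,
  π_2 = (11/17)/(11/17 + 12/17) = (11/17)/(23/17) = 11/23.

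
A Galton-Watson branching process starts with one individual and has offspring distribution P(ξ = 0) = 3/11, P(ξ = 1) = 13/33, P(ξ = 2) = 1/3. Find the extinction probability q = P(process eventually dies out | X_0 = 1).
q = 9/11

The pgf is f(s) = 3/11 + 13/33·s + 1/3·s². The extinction probability q is the smallest fixed point of f in [0, 1]. Setting s = f(s):
  1/3·s² + (13/33 − 1)·s + 3/11 = 0
  1/3·s² − (3/11 + 1/3)·s + 3/11 = 0
which factors as (s − 1)·(1/3·s − 3/11) = 0, giving roots s = 1 and s = (3/11)/(1/3) = 9/11.
Mean offspring μ = 13/33 + 2·1/3 = 35/33 > 1 (supercritical), so q < 1. The extinction probability is the smaller root: q = (3/11)/(1/3) = 9/11.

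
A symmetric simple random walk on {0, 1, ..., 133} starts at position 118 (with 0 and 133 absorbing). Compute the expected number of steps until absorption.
E[τ | X_0 = 118] = 1770

Let v_k = E[τ | X_0 = k]. Boundary: v_0 = v_133 = 0. Recurrence: v_k = 1 + (v_{k-1} + v_{k+1})/2 for 1 ≤ k ≤ 132. The particular solution to v_k − (v_{k-1} + v_{k+1})/2 = 1 is v_k = −k^2. Adding homogeneous solution A + B k and matching boundaries gives v_k = k (133 − k). Substituting k = 118: v_118 = 118 · 15 = 1770.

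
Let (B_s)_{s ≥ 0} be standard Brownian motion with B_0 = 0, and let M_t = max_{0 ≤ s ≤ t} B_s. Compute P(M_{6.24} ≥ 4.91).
P(M_{6.24} ≥ 4.91) = 2·P(B_{6.24} ≥ 4.91) = 2(1 − Φ(4.91/√6.24)) ≈ 0.0493

By the reflection principle for Brownian motion, P(M_t ≥ a) = 2 · P(B_t ≥ a) for a ≥ 0. Since B_t ~ N(0, t), P(B_t ≥ 4.91) = 1 − Φ(4.91/√t) = 1 − Φ(4.91/√6.24) = 1 − Φ(1.9656). So
  P(M_{6.24} ≥ 4.91) = 2(1 − Φ(1.9656)) ≈ 0.0493.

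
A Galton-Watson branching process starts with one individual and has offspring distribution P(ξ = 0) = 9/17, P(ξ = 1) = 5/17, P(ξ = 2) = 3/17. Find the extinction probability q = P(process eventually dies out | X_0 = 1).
q = 1

Mean offspring μ = 0·9/17 + 1·5/17 + 2·3/17 = 11/17 ≤ 1. For μ ≤ 1 with offspring not concentrated at 1, the Galton-Watson process goes extinct almost surely, so q = 1.
(Algebraic check: The pgf is f(s) = 9/17 + 5/17·s + 3/17·s². The extinction probability q is the smallest fixed point of f in [0, 1]. Setting s = f(s):
  3/17·s² + (5/17 − 1)·s + 9/17 = 0
  3/17·s² − (9/17 + 3/17)·s + 9/17 = 0
which factors as (s − 1)·(3/17·s − 9/17) = 0, giving roots s = 1 and s = (9/17)/(3/17) = 3. Since 3 ≥ 1, the smallest root in [0, 1] is s = 1.)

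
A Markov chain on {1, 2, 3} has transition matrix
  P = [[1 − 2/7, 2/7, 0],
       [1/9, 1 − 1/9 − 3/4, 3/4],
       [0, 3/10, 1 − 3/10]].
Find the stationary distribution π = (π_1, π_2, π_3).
π = (1/10, 9/35, 9/14)

This is a birth-death chain on three states, which satisfies detailed balance: π_1 · P_{12} = π_2 · P_{21} and π_2 · P_{23} = π_3 · P_{32}.
From π_1 · 2/7 = π_2 · 1/9: π_2/π_1 = (2/7)/(1/9) = 18/7.
From π_2 · 3/4 = π_3 · 3/10: π_3/π_2 = (3/4)/(3/10) = 5/2.
Take π_1 proportional to 1; then unnormalized π = (1, 18/7, 45/7). Normalize by dividing by the sum 10:
  π = (1/10, 9/35, 9/14).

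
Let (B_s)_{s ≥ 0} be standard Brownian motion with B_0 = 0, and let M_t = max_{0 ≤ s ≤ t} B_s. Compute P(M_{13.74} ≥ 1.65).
P(M_{13.74} ≥ 1.65) = 2·P(B_{13.74} ≥ 1.65) = 2(1 − Φ(1.65/√13.74)) ≈ 0.6562

By the reflection principle for Brownian motion, P(M_t ≥ a) = 2 · P(B_t ≥ a) for a ≥ 0. Since B_t ~ N(0, t), P(B_t ≥ 1.65) = 1 − Φ(1.65/√t) = 1 − Φ(1.65/√13.74) = 1 − Φ(0.4451). So
  P(M_{13.74} ≥ 1.65) = 2(1 − Φ(0.4451)) ≈ 0.6562.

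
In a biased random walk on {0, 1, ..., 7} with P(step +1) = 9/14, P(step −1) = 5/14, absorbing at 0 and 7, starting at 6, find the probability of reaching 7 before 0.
P(hit 7 before 0) = (1 − (5/9)^6) / (1 − (5/9)^7) = 1160586/1176211

Let u_k denote P(reach 7 before 0 | start at k). Boundary: u_0 = 0, u_7 = 1. Recurrence: u_k = 9/14·u_{k+1} + 5/14·u_{k-1} for 1 ≤ k ≤ 6. Try u_k = A + B·r^k with r = q/p = (5/14)/(9/14) = 5/9. Substitution satisfies the recurrence; boundary conditions give:
  u_k = (1 − r^k) / (1 − r^N) = (1 − (5/9)^6) / (1 − (5/9)^7) = 1160586/1176211.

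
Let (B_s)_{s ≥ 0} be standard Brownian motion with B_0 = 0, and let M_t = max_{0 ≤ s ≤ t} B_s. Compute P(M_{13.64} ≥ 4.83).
P(M_{13.64} ≥ 4.83) = 2·P(B_{13.64} ≥ 4.83) = 2(1 − Φ(4.83/√13.64)) ≈ 0.1909

By the reflection principle for Brownian motion, P(M_t ≥ a) = 2 · P(B_t ≥ a) for a ≥ 0. Since B_t ~ N(0, t), P(B_t ≥ 4.83) = 1 − Φ(4.83/√t) = 1 − Φ(4.83/√13.64) = 1 − Φ(1.3078). So
  P(M_{13.64} ≥ 4.83) = 2(1 − Φ(1.3078)) ≈ 0.1909.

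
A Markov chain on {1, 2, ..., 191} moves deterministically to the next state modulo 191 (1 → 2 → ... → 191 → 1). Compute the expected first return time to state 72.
E[T_72 | X_0 = 72] = 191

The chain cycles deterministically, so starting at state 72 it returns in exactly 191 steps. Equivalently, the stationary distribution is uniform π_j = 1/191 for every state j, so by Kac's formula E[T_72] = 1/π_72 = 191.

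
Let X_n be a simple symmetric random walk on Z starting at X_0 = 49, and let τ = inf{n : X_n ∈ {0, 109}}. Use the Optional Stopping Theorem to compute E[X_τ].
E[X_τ] = 49

X_n is a martingale and τ is a bounded-mean stopping time (indeed τ is finite a.s. with bounded expectation since the walk is in a bounded region). By the OST, E[X_τ] = E[X_0] = 49. Equivalently: E[X_τ] = 109 · P(hit 109 first) + 0 · P(hit 0 first) = 109 · (49/109) = 49.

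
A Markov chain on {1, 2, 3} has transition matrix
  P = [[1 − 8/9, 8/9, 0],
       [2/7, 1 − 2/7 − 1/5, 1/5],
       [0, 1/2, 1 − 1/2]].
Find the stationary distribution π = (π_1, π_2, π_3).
π = (45/241, 140/241, 56/241)

This is a birth-death chain on three states, which satisfies detailed balance: π_1 · P_{12} = π_2 · P_{21} and π_2 · P_{23} = π_3 · P_{32}.
From π_1 · 8/9 = π_2 · 2/7: π_2/π_1 = (8/9)/(2/7) = 28/9.
From π_2 · 1/5 = π_3 · 1/2: π_3/π_2 = (1/5)/(1/2) = 2/5.
Take π_1 proportional to 1; then unnormalized π = (1, 28/9, 56/45). Normalize by dividing by the sum 241/45:
  π = (45/241, 140/241, 56/241).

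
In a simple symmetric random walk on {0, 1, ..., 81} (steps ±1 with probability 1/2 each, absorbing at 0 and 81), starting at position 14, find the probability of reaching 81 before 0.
P(hit 81 before 0) = 14/81

Let u_k = P(hit 81 before 0 | start at k). Then u_0 = 0, u_81 = 1, and u_k = u_{k-1}/2 + u_{k+1}/2 for 1 ≤ k ≤ 80. This harmonic recurrence is solved by u_k = k/81, giving u_14 = 14/81.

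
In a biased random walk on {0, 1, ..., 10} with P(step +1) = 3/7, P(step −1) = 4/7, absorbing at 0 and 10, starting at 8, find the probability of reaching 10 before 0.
P(hit 10 before 0) = (1 − (4/3)^8) / (1 − (4/3)^10) = 75825/141361

Let u_k denote P(reach 10 before 0 | start at k). Boundary: u_0 = 0, u_10 = 1. Recurrence: u_k = 3/7·u_{k+1} + 4/7·u_{k-1} for 1 ≤ k ≤ 9. Try u_k = A + B·r^k with r = q/p = (4/7)/(3/7) = 4/3. Substitution satisfies the recurrence; boundary conditions give:
  u_k = (1 − r^k) / (1 − r^N) = (1 − (4/3)^8) / (1 − (4/3)^10) = 75825/141361.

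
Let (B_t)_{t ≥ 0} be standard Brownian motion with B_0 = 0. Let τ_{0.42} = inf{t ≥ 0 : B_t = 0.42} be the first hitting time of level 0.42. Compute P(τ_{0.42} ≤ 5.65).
P(τ_{0.42} ≤ 5.65) = 2(1 − Φ(0.42/√5.65)) = 2(1 − Φ(0.1767)) ≈ 0.8597

By the reflection principle for standard BM, P(τ_b ≤ t) = 2 · P(B_t ≥ b). Since B_t ~ N(0, t), P(B_t ≥ 0.42) = 1 − Φ(0.42/√t) = 1 − Φ(0.42/√5.65) = 1 − Φ(0.1767) ≈ 0.42987. Doubling: P(τ_{0.42} ≤ 5.65) ≈ 2 · 0.42987 = 0.85974 ≈ 0.8597.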